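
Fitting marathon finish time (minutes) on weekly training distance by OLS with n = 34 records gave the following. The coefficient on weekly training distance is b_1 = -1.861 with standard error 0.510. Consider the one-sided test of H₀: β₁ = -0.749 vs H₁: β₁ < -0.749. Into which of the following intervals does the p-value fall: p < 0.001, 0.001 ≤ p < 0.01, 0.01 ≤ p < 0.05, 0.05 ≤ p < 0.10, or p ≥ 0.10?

t = (-1.861 − (-0.749)) / 0.510 = -2.180.
df = n − 2 = 34 − 2 = 32.
One-sided p = P(T_{32} < t) ≈ 0.0183.
So 0.01 ≤ p < 0.05.

0.01 ≤ p < 0.05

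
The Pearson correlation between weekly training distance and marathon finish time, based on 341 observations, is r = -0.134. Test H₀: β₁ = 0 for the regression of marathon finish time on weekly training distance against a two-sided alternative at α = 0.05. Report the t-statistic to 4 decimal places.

t = -2.4897

t = r·√(n − 2)/√(1 − r²) = -0.134·√339/√0.982044 = -2.4897.
df = n − 2 = 339.
Two-sided p ≈ 0.0133, which is < 0.05, so reject H₀.
There is evidence of a linear association between weekly training distance and marathon finish time.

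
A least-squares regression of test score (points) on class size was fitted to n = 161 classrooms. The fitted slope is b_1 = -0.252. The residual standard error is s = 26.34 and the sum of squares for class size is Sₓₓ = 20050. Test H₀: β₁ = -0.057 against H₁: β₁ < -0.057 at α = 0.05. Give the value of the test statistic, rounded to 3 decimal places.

SE(b_1) = s/√Sₓₓ = 26.34/√20050 = 0.18602.
t = (-0.252 − (-0.057)) / 0.18602 = -1.048.
df = n − 2 = 159.
One-sided p ≈ 0.1481, which is ≥ 0.05, so fail to reject H₀.
The data do not give significant evidence that the true slope on class size is below -0.057 points per unit.

t = -1.048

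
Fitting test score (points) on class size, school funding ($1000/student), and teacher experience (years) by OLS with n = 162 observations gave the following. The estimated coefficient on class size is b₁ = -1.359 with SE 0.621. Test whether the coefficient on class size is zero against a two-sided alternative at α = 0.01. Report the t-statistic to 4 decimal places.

t = -2.1884

H₀: β₁ = 0 vs H₁: β₁ ≠ 0.
t = (b₁ − β₁⁰)/SE = -1.359 / 0.621 = -2.1884.
df = n − k − 1 = 162 − 3 − 1 = 158.
Two-sided p ≈ 0.0301, which is ≥ 0.01, so fail to reject H₀.
The data do not give significant evidence of an association between class size and test score, after adjusting for the other predictors.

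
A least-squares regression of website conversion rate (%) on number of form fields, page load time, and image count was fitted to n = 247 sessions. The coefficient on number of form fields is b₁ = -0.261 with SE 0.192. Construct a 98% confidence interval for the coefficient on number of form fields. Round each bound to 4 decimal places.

df = n − k − 1 = 247 − 3 − 1 = 243.
t* = t_{0.01, 243} = 2.341791.
Margin = t* × SE = 2.341791 × 0.192 = 0.449624.
CI: -0.261 ± 0.449624 → (-0.7106, 0.1886).
With 98% confidence, each one-unit increase in number of form fields is associated with a change of between -0.7106 and 0.1886 % in website conversion rate, holding the other predictors fixed.

(-0.7106, 0.1886)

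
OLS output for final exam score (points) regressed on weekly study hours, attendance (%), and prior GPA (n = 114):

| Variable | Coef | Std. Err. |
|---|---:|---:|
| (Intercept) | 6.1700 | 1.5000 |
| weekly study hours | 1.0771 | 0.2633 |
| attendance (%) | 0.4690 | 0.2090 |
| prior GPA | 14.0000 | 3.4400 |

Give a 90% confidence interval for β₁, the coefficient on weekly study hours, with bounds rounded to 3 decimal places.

(0.640, 1.514)

Read off: b = 1.0771, SE = 0.2633 for weekly study hours.
df = n − k − 1 = 114 − 3 − 1 = 110.
t* = t_{0.05, 110} = 1.658824.
Margin = t* × SE = 1.658824 × 0.2633 = 0.43677.
CI: 1.0771 ± 0.43677 → (0.640, 1.514).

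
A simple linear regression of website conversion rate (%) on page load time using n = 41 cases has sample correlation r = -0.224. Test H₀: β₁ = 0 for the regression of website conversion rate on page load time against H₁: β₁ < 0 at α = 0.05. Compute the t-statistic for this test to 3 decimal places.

t = -1.435

t = r·√(n − 2)/√(1 − r²) = -0.224·√39/√0.949824 = -1.435.
df = n − 2 = 39.
One-sided p ≈ 0.0796, which is ≥ 0.05, so fail to reject H₀.
The data do not give significant evidence of a linear association between page load time and website conversion rate.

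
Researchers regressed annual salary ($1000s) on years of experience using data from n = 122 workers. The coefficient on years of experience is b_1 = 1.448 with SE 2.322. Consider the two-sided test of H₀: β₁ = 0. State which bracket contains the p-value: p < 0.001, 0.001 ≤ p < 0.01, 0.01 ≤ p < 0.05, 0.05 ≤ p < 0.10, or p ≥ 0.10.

p ≥ 0.10

t = 1.448 / 2.322 = 0.624.
df = n − 2 = 122 − 2 = 120.
Two-sided p = 2·P(T_{120} > |t|) ≈ 0.5341.
So p ≥ 0.10.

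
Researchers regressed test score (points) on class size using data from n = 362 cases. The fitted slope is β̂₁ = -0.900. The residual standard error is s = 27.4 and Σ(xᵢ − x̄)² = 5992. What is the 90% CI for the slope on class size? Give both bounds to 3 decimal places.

SE(β̂₁) = s/√Sₓₓ = 27.4/√5992 = 0.353969.
df = n − 2 = 360.
t* = t_{0.05, 360} = 1.649097.
Margin = t* × SE = 1.649097 × 0.353969 = 0.58373.
CI: -0.900 ± 0.58373 → (-1.484, -0.316).
With 90% confidence, each one-unit increase in class size is associated with a change of between -1.484 and -0.316 points in test score.

(-1.484, -0.316)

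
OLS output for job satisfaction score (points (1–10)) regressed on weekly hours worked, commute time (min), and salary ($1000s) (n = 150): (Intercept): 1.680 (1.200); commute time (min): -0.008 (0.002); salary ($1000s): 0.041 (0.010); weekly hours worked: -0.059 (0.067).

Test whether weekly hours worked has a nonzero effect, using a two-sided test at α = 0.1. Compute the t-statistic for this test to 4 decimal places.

t = -0.8806

Read off: b = -0.059, SE = 0.067 for weekly hours worked.
H₀: β₁ = 0 vs H₁: β₁ ≠ 0.
t = -0.059 / 0.067 = -0.8806.
df = n − k − 1 = 150 − 3 − 1 = 146.
Two-sided p ≈ 0.3800, which is ≥ 0.1, so fail to reject H₀.
The data do not give significant evidence of an association between weekly hours worked and job satisfaction score, after adjusting for the other predictors.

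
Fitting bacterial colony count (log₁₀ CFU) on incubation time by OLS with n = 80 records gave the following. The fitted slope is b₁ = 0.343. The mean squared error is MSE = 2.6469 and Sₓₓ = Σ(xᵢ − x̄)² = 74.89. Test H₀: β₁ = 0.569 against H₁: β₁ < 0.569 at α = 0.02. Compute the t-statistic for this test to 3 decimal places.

t = -1.202

SE(b₁) = √(MSE/Sₓₓ) = √(2.6469/74.89) = 0.188.
t = (0.343 − 0.569) / 0.188 = -1.202.
df = n − 2 = 78.
One-sided p ≈ 0.1165, which is ≥ 0.02, so fail to reject H₀.
The data do not give significant evidence that the true slope on incubation time is below 0.569 log₁₀ CFU per unit.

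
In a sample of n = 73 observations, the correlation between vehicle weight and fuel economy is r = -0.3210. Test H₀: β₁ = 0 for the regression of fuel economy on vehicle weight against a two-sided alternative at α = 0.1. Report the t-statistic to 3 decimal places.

t = -2.856

t = r·√(n − 2)/√(1 − r²) = -0.3210·√71/√0.896959 = -2.856.
df = n − 2 = 71.
Two-sided p ≈ 0.0056, which is < 0.1, so reject H₀.
There is evidence of a linear association between vehicle weight and fuel economy.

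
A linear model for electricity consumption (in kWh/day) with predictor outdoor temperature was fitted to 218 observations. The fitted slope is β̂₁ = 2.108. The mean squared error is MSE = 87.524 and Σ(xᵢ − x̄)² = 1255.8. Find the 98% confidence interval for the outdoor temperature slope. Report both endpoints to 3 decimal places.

SE(β̂₁) = √(MSE/Sₓₓ) = √(87.524/1255.8) = 0.264.
df = n − 2 = 216.
t* = t_{0.01, 216} = 2.343735.
Margin = t* × SE = 2.343735 × 0.264 = 0.61875.
CI: 2.108 ± 0.61875 → (1.489, 2.727).
With 98% confidence, each one-unit increase in outdoor temperature is associated with a change of between 1.489 and 2.727 kWh/day in electricity consumption.

(1.489, 2.727)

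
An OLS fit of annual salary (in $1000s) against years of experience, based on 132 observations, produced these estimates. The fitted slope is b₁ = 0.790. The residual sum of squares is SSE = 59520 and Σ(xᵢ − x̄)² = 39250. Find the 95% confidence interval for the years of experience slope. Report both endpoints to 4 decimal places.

MSE = SSE/(n − 2) = 59520/130 = 457.846.
SE(b₁) = √(MSE/Sₓₓ) = √(457.846/39250) = 0.108004.
df = n − 2 = 130.
t* = t_{0.025, 130} = 1.97838.
Margin = t* × SE = 1.97838 × 0.108004 = 0.213673.
CI: 0.790 ± 0.213673 → (0.5763, 1.0037).
With 95% confidence, each one-unit increase in years of experience is associated with a change of between 0.5763 and 1.0037 $1000s in annual salary.

(0.5763, 1.0037)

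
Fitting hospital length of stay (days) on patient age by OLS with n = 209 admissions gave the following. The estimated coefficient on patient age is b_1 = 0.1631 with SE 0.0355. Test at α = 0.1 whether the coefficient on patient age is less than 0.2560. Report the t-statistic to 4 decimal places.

H₀: β₁ = 0.2560 vs H₁: β₁ < 0.2560.
t = (b_1 − β₁⁰)/SE = (0.1631 − 0.2560) / 0.0355 = -2.6169.
df = n − 2 = 209 − 2 = 207.
One-sided p ≈ 0.0048, which is < 0.1, so reject H₀.
There is evidence that the true slope on patient age is below 0.2560 days per unit.

t = -2.6169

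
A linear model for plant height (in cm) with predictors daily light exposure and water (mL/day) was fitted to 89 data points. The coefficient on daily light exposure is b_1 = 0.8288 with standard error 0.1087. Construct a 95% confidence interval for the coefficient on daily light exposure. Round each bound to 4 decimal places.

df = n − k − 1 = 89 − 2 − 1 = 86.
t* = t_{0.025, 86} = 1.987934.
Margin = t* × SE = 1.987934 × 0.1087 = 0.216088.
CI: 0.8288 ± 0.216088 → (0.6127, 1.0449).
With 95% confidence, each one-unit increase in daily light exposure is associated with a change of between 0.6127 and 1.0449 cm in plant height, holding the other predictors fixed.

(0.6127, 1.0449)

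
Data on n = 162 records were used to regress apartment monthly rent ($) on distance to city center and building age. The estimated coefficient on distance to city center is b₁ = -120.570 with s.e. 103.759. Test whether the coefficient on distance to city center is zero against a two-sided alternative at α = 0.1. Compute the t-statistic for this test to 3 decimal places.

H₀: β₁ = 0 vs H₁: β₁ ≠ 0.
t = (b₁ − β₁⁰)/SE = -120.570 / 103.759 = -1.162.
df = n − k − 1 = 162 − 2 − 1 = 159.
Two-sided p ≈ 0.2470, which is ≥ 0.1, so fail to reject H₀.
The data do not give significant evidence of an association between distance to city center and apartment monthly rent, after adjusting for the other predictors.

t = -1.162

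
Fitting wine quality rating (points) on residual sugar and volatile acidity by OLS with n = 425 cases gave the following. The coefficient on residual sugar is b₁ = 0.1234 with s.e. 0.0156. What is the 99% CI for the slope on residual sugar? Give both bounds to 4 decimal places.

(0.0830, 0.1638)

df = n − k − 1 = 425 − 2 − 1 = 422.
t* = t_{0.005, 422} = 2.58753.
Margin = t* × SE = 2.58753 × 0.0156 = 0.040365.
CI: 0.1234 ± 0.040365 → (0.0830, 0.1638).
With 99% confidence, each one-unit increase in residual sugar is associated with a change of between 0.0830 and 0.1638 points in wine quality rating, holding the other predictors fixed.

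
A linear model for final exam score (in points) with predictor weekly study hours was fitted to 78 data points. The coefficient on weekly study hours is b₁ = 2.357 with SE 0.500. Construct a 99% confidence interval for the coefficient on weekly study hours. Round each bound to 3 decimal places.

df = n − 2 = 78 − 2 = 76.
t* = t_{0.005, 76} = 2.642078.
Margin = t* × SE = 2.642078 × 0.500 = 1.32104.
CI: 2.357 ± 1.32104 → (1.036, 3.678).
With 99% confidence, each one-unit increase in weekly study hours is associated with a change of between 1.036 and 3.678 points in final exam score.

(1.036, 3.678)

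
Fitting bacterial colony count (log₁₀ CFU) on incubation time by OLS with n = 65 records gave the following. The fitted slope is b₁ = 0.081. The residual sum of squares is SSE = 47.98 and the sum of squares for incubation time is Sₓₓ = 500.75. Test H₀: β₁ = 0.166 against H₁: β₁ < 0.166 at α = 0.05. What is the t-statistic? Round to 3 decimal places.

t = -2.180

MSE = SSE/(n − 2) = 47.98/63 = 0.761587.
SE(b₁) = √(MSE/Sₓₓ) = √(0.761587/500.75) = 0.0389986.
t = (0.081 − 0.166) / 0.0389986 = -2.180.
df = n − 2 = 63.
One-sided p ≈ 0.0165, which is < 0.05, so reject H₀.
There is evidence that the true slope on incubation time is below 0.166 log₁₀ CFU per unit.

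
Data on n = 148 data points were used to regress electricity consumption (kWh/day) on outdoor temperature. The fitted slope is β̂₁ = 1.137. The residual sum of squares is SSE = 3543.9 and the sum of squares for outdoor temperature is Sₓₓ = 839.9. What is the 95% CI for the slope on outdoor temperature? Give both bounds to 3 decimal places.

MSE = SSE/(n − 2) = 3543.9/146 = 24.2733.
SE(β̂₁) = √(MSE/Sₓₓ) = √(24.2733/839.9) = 0.170001.
df = n − 2 = 146.
t* = t_{0.025, 146} = 1.976346.
Margin = t* × SE = 1.976346 × 0.170001 = 0.33598.
CI: 1.137 ± 0.33598 → (0.801, 1.473).
With 95% confidence, each one-unit increase in outdoor temperature is associated with a change of between 0.801 and 1.473 kWh/day in electricity consumption.

(0.801, 1.473)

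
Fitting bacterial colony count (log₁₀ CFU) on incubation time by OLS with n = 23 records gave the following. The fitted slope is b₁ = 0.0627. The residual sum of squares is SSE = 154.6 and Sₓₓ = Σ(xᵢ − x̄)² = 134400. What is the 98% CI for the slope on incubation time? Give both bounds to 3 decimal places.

(0.044, 0.081)

MSE = SSE/(n − 2) = 154.6/21 = 7.3619.
SE(b₁) = √(MSE/Sₓₓ) = √(7.3619/134400) = 0.00740109.
df = n − 2 = 21.
t* = t_{0.01, 21} = 2.517648.
Margin = t* × SE = 2.517648 × 0.00740109 = 0.01863.
CI: 0.0627 ± 0.01863 → (0.044, 0.081).
With 98% confidence, each one-unit increase in incubation time is associated with a change of between 0.044 and 0.081 log₁₀ CFU in bacterial colony count.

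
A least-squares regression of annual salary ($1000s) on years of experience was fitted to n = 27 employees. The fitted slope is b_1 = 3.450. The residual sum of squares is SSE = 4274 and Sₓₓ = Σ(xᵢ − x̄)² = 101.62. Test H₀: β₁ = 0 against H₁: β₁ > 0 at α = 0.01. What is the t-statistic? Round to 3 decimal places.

MSE = SSE/(n − 2) = 4274/25 = 170.96.
SE(b_1) = √(MSE/Sₓₓ) = √(170.96/101.62) = 1.29705.
t = 3.450 / 1.29705 = 2.660.
df = n − 2 = 25.
One-sided p ≈ 0.0067, which is < 0.01, so reject H₀.
There is evidence that the true slope on years of experience is positive.

t = 2.660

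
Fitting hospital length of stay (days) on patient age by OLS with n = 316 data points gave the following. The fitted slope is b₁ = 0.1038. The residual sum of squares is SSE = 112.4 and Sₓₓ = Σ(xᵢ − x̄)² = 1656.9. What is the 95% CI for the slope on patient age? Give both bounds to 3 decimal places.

(0.075, 0.133)

MSE = SSE/(n − 2) = 112.4/314 = 0.357962.
SE(b₁) = √(MSE/Sₓₓ) = √(0.357962/1656.9) = 0.0146984.
df = n − 2 = 314.
t* = t_{0.025, 314} = 1.967548.
Margin = t* × SE = 1.967548 × 0.0146984 = 0.02892.
CI: 0.1038 ± 0.02892 → (0.075, 0.133).
With 95% confidence, each one-unit increase in patient age is associated with a change of between 0.075 and 0.133 days in hospital length of stay.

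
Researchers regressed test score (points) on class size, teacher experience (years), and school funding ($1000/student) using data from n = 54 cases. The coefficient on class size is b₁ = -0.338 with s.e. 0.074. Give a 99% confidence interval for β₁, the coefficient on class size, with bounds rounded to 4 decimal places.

df = n − k − 1 = 54 − 3 − 1 = 50.
t* = t_{0.005, 50} = 2.677793.
Margin = t* × SE = 2.677793 × 0.074 = 0.198157.
CI: -0.338 ± 0.198157 → (-0.5362, -0.1398).
With 99% confidence, each one-unit increase in class size is associated with a change of between -0.5362 and -0.1398 points in test score, holding the other predictors fixed.

(-0.5362, -0.1398)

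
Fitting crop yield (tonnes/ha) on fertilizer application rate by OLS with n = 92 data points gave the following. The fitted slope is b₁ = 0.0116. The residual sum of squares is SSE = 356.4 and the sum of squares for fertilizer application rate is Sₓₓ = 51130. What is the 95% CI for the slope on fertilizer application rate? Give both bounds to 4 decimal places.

MSE = SSE/(n − 2) = 356.4/90 = 3.96.
SE(b₁) = √(MSE/Sₓₓ) = √(3.96/51130) = 0.00880055.
df = n − 2 = 90.
t* = t_{0.025, 90} = 1.986675.
Margin = t* × SE = 1.986675 × 0.00880055 = 0.017484.
CI: 0.0116 ± 0.017484 → (-0.0059, 0.0291).
With 95% confidence, each one-unit increase in fertilizer application rate is associated with a change of between -0.0059 and 0.0291 tonnes/ha in crop yield.

(-0.0059, 0.0291)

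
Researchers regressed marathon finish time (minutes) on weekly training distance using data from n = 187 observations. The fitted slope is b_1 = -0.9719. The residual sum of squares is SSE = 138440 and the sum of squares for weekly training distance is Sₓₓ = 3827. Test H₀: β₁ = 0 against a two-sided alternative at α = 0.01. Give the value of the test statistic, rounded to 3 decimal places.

t = -2.198

MSE = SSE/(n − 2) = 138440/185 = 748.324.
SE(b_1) = √(MSE/Sₓₓ) = √(748.324/3827) = 0.442197.
t = -0.9719 / 0.442197 = -2.198.
df = n − 2 = 185.
Two-sided p ≈ 0.0292, which is ≥ 0.01, so fail to reject H₀.
The data do not give significant evidence of an association between weekly training distance and marathon finish time.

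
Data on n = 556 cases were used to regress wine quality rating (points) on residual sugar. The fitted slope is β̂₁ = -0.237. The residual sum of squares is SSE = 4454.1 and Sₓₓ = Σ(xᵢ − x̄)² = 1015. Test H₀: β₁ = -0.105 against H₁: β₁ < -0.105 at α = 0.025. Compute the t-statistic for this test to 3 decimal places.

MSE = SSE/(n − 2) = 4454.1/554 = 8.03989.
SE(β̂₁) = √(MSE/Sₓₓ) = √(8.03989/1015) = 0.0890004.
t = (-0.237 − (-0.105)) / 0.0890004 = -1.483.
df = n − 2 = 554.
One-sided p ≈ 0.0693, which is ≥ 0.025, so fail to reject H₀.
The data do not give significant evidence that the true slope on residual sugar is below -0.105 points per unit.

t = -1.483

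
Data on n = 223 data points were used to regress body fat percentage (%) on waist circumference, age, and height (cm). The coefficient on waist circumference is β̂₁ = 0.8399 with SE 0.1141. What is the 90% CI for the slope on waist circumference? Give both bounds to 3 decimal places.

(0.651, 1.028)

df = n − k − 1 = 223 − 3 − 1 = 219.
t* = t_{0.05, 219} = 1.651841.
Margin = t* × SE = 1.651841 × 0.1141 = 0.18848.
CI: 0.8399 ± 0.18848 → (0.651, 1.028).
With 90% confidence, each one-unit increase in waist circumference is associated with a change of between 0.651 and 1.028 % in body fat percentage, holding the other predictors fixed.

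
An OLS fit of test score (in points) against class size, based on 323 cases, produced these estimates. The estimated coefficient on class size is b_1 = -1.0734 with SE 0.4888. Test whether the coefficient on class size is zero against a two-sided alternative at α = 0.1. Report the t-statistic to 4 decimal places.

H₀: β₁ = 0 vs H₁: β₁ ≠ 0.
t = (b_1 − β₁⁰)/SE = -1.0734 / 0.4888 = -2.1960.
df = n − 2 = 323 − 2 = 321.
Two-sided p ≈ 0.0288, which is < 0.1, so reject H₀.
There is evidence that class size is associated with test score.

t = -2.1960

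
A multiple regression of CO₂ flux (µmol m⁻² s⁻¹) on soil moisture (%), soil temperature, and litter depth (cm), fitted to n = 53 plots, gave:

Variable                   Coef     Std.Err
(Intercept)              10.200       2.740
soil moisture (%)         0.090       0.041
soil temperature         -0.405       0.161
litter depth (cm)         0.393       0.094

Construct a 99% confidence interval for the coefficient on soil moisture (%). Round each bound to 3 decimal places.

(-0.020, 0.200)

Read off: b = 0.090, SE = 0.041 for soil moisture (%).
df = n − k − 1 = 53 − 3 − 1 = 49.
t* = t_{0.005, 49} = 2.679952.
Margin = t* × SE = 2.679952 × 0.041 = 0.10988.
CI: 0.090 ± 0.10988 → (-0.020, 0.200).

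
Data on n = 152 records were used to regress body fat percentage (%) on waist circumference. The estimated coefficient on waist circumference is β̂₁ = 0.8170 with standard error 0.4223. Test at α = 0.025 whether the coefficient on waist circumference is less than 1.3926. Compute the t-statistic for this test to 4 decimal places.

H₀: β₁ = 1.3926 vs H₁: β₁ < 1.3926.
t = (β̂₁ − β₁⁰)/SE = (0.8170 − 1.3926) / 0.4223 = -1.3630.
df = n − 2 = 152 − 2 = 150.
One-sided p ≈ 0.0875, which is ≥ 0.025, so fail to reject H₀.
The data do not give significant evidence that the true slope on waist circumference is below 1.3926 % per unit.

t = -1.3630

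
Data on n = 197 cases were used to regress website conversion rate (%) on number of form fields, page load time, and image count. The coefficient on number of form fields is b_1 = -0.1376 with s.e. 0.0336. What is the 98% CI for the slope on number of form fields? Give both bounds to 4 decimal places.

df = n − k − 1 = 197 − 3 − 1 = 193.
t* = t_{0.01, 193} = 2.345824.
Margin = t* × SE = 2.345824 × 0.0336 = 0.078820.
CI: -0.1376 ± 0.078820 → (-0.2164, -0.0588).
With 98% confidence, each one-unit increase in number of form fields is associated with a change of between -0.2164 and -0.0588 % in website conversion rate, holding the other predictors fixed.

(-0.2164, -0.0588)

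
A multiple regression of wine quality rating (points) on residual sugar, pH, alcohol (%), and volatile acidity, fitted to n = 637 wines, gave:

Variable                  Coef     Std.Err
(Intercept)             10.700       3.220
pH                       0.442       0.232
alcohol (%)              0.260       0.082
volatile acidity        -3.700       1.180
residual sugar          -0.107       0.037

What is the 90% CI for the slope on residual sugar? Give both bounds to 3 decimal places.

Read off: b = -0.107, SE = 0.037 for residual sugar.
df = n − k − 1 = 637 − 4 − 1 = 632.
t* = t_{0.05, 632} = 1.647268.
Margin = t* × SE = 1.647268 × 0.037 = 0.06095.
CI: -0.107 ± 0.06095 → (-0.168, -0.046).

(-0.168, -0.046)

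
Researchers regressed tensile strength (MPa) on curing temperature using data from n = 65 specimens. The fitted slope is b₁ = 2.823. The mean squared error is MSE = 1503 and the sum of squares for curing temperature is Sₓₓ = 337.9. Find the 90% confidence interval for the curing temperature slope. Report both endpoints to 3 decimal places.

(-0.698, 6.344)

SE(b₁) = √(MSE/Sₓₓ) = √(1503/337.9) = 2.10904.
df = n − 2 = 63.
t* = t_{0.05, 63} = 1.669402.
Margin = t* × SE = 1.669402 × 2.10904 = 3.52084.
CI: 2.823 ± 3.52084 → (-0.698, 6.344).
With 90% confidence, each one-unit increase in curing temperature is associated with a change of between -0.698 and 6.344 MPa in tensile strength.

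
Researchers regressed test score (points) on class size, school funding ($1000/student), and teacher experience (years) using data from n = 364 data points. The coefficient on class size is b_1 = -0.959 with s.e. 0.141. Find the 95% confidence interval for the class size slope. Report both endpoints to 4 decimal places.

df = n − k − 1 = 364 − 3 − 1 = 360.
t* = t_{0.025, 360} = 1.966575.
Margin = t* × SE = 1.966575 × 0.141 = 0.277287.
CI: -0.959 ± 0.277287 → (-1.2363, -0.6817).
With 95% confidence, each one-unit increase in class size is associated with a change of between -1.2363 and -0.6817 points in test score, holding the other predictors fixed.

(-1.2363, -0.6817)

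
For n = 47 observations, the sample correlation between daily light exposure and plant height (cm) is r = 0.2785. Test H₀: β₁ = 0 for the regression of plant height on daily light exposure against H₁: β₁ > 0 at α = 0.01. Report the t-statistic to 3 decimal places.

t = r·√(n − 2)/√(1 − r²) = 0.2785·√45/√0.922438 = 1.945.
df = n − 2 = 45.
One-sided p ≈ 0.0290, which is ≥ 0.01, so fail to reject H₀.
The data do not give significant evidence of a linear association between daily light exposure and plant height.

t = 1.945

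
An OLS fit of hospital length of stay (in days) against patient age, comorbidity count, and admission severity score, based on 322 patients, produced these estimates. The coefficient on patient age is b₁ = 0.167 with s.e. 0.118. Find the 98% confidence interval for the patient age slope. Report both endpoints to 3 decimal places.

(-0.109, 0.443)

df = n − k − 1 = 322 − 3 − 1 = 318.
t* = t_{0.01, 318} = 2.338131.
Margin = t* × SE = 2.338131 × 0.118 = 0.27590.
CI: 0.167 ± 0.27590 → (-0.109, 0.443).
With 98% confidence, each one-unit increase in patient age is associated with a change of between -0.109 and 0.443 days in hospital length of stay, holding the other predictors fixed.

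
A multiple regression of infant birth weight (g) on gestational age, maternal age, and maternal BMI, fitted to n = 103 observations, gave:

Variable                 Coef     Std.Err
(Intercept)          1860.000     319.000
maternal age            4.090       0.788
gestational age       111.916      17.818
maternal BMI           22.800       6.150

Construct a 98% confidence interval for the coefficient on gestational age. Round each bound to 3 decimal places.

(69.783, 154.049)

Read off: b = 111.916, SE = 17.818 for gestational age.
df = n − k − 1 = 103 − 3 − 1 = 99.
t* = t_{0.01, 99} = 2.364606.
Margin = t* × SE = 2.364606 × 17.818 = 42.13255.
CI: 111.916 ± 42.13255 → (69.783, 154.049).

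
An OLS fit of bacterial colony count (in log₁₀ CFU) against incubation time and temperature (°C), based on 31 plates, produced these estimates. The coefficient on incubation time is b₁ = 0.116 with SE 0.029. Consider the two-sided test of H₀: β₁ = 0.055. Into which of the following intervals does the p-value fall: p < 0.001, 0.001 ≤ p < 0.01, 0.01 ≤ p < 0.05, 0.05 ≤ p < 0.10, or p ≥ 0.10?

0.01 ≤ p < 0.05

t = (0.116 − 0.055) / 0.029 = 2.103.
df = n − k − 1 = 31 − 2 − 1 = 28.
Two-sided p = 2·P(T_{28} > |t|) ≈ 0.0445.
So 0.01 ≤ p < 0.05.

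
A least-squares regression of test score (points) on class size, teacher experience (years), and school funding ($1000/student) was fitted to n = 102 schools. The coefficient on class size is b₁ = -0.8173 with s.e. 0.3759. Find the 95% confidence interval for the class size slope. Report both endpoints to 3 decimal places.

df = n − k − 1 = 102 − 3 − 1 = 98.
t* = t_{0.025, 98} = 1.984467.
Margin = t* × SE = 1.984467 × 0.3759 = 0.74596.
CI: -0.8173 ± 0.74596 → (-1.563, -0.071).
With 95% confidence, each one-unit increase in class size is associated with a change of between -1.563 and -0.071 points in test score, holding the other predictors fixed.

(-1.563, -0.071)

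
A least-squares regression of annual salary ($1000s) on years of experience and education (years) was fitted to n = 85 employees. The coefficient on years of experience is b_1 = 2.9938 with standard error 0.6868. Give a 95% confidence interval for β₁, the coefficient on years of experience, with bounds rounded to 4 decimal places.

df = n − k − 1 = 85 − 2 − 1 = 82.
t* = t_{0.025, 82} = 1.989319.
Margin = t* × SE = 1.989319 × 0.6868 = 1.366264.
CI: 2.9938 ± 1.366264 → (1.6275, 4.3601).
With 95% confidence, each one-unit increase in years of experience is associated with a change of between 1.6275 and 4.3601 $1000s in annual salary, holding the other predictors fixed.

(1.6275, 4.3601)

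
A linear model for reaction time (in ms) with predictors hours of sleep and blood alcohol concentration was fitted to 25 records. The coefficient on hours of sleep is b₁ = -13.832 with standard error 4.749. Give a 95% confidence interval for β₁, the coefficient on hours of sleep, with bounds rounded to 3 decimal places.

df = n − k − 1 = 25 − 2 − 1 = 22.
t* = t_{0.025, 22} = 2.073873.
Margin = t* × SE = 2.073873 × 4.749 = 9.84882.
CI: -13.832 ± 9.84882 → (-23.681, -3.983).
With 95% confidence, each one-unit increase in hours of sleep is associated with a change of between -23.681 and -3.983 ms in reaction time, holding the other predictors fixed.

(-23.681, -3.983)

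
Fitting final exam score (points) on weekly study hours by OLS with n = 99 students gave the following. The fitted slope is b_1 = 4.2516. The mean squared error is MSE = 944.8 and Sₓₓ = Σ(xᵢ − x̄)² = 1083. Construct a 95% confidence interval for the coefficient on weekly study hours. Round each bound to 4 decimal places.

SE(b_1) = √(MSE/Sₓₓ) = √(944.8/1083) = 0.934019.
df = n − 2 = 97.
t* = t_{0.025, 97} = 1.984723.
Margin = t* × SE = 1.984723 × 0.934019 = 1.853769.
CI: 4.2516 ± 1.853769 → (2.3978, 6.1054).
With 95% confidence, each one-unit increase in weekly study hours is associated with a change of between 2.3978 and 6.1054 points in final exam score.

(2.3978, 6.1054)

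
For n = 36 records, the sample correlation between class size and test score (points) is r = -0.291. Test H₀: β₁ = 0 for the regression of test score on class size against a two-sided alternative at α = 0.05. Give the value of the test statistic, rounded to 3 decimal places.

t = r·√(n − 2)/√(1 − r²) = -0.291·√34/√0.915319 = -1.774.
df = n − 2 = 34.
Two-sided p ≈ 0.0851, which is ≥ 0.05, so fail to reject H₀.
The data do not give significant evidence of a linear association between class size and test score.

t = -1.774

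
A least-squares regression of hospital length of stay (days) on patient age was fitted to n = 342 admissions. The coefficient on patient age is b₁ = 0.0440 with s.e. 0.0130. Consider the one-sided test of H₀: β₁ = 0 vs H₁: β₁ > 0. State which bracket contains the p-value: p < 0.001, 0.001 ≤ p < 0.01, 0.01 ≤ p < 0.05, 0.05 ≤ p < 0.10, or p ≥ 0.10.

p < 0.001

t = 0.0440 / 0.0130 = 3.385.
df = n − 2 = 342 − 2 = 340.
One-sided p = P(T_{340} > t) ≈ 0.0004.
So p < 0.001.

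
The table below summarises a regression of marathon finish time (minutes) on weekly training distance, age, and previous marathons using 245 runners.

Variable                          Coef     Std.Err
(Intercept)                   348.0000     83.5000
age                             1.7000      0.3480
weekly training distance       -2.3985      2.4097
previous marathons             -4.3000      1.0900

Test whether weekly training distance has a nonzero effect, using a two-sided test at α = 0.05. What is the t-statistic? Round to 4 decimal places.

t = -0.9954

Read off: b = -2.3985, SE = 2.4097 for weekly training distance.
H₀: β₁ = 0 vs H₁: β₁ ≠ 0.
t = -2.3985 / 2.4097 = -0.9954.
df = n − k − 1 = 245 − 3 − 1 = 241.
Two-sided p ≈ 0.3206, which is ≥ 0.05, so fail to reject H₀.
The data do not give significant evidence of an association between weekly training distance and marathon finish time, after adjusting for the other predictors.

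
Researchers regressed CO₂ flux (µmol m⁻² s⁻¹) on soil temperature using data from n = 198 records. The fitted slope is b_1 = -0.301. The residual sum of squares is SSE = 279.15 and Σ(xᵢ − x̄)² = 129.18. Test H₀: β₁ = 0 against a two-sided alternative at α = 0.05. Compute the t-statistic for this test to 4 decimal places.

MSE = SSE/(n − 2) = 279.15/196 = 1.42423.
SE(b_1) = √(MSE/Sₓₓ) = √(1.42423/129.18) = 0.105001.
t = -0.301 / 0.105001 = -2.8666.
df = n − 2 = 196.
Two-sided p ≈ 0.0046, which is < 0.05, so reject H₀.
There is evidence that soil temperature is associated with CO₂ flux.

t = -2.8666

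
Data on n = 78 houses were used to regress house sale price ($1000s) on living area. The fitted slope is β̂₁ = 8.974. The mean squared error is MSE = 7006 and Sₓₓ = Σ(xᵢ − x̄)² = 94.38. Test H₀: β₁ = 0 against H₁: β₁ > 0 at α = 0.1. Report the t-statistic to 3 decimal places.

t = 1.042

SE(β̂₁) = √(MSE/Sₓₓ) = √(7006/94.38) = 8.61579.
t = 8.974 / 8.61579 = 1.042.
df = n − 2 = 76.
One-sided p ≈ 0.1505, which is ≥ 0.1, so fail to reject H₀.
The data do not give significant evidence that the true slope on living area is positive.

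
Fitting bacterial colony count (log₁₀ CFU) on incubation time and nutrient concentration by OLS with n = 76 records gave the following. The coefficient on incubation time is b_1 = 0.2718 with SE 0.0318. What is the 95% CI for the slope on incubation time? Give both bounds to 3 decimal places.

(0.208, 0.335)

df = n − k − 1 = 76 − 2 − 1 = 73.
t* = t_{0.025, 73} = 1.992997.
Margin = t* × SE = 1.992997 × 0.0318 = 0.06338.
CI: 0.2718 ± 0.06338 → (0.208, 0.335).
With 95% confidence, each one-unit increase in incubation time is associated with a change of between 0.208 and 0.335 log₁₀ CFU in bacterial colony count, holding the other predictors fixed.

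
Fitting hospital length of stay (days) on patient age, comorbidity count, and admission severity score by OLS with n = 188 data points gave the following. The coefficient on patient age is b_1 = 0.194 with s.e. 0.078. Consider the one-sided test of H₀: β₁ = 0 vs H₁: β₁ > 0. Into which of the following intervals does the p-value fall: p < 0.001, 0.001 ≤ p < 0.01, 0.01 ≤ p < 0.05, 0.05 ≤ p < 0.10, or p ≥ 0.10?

t = 0.194 / 0.078 = 2.487.
df = n − k − 1 = 188 − 3 − 1 = 184.
One-sided p = P(T_{184} > t) ≈ 0.0069.
So 0.001 ≤ p < 0.01.

0.001 ≤ p < 0.01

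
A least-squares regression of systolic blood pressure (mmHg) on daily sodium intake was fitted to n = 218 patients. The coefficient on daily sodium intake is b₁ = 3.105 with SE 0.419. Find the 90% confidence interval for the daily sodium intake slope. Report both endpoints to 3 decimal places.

(2.413, 3.797)

df = n − 2 = 218 − 2 = 216.
t* = t_{0.05, 216} = 1.651939.
Margin = t* × SE = 1.651939 × 0.419 = 0.69216.
CI: 3.105 ± 0.69216 → (2.413, 3.797).
With 90% confidence, each one-unit increase in daily sodium intake is associated with a change of between 2.413 and 3.797 mmHg in systolic blood pressure.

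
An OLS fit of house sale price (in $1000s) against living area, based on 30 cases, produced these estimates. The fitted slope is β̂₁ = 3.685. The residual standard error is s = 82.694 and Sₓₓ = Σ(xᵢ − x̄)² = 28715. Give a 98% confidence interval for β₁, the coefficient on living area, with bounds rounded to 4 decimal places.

SE(β̂₁) = s/√Sₓₓ = 82.694/√28715 = 0.488.
df = n − 2 = 28.
t* = t_{0.01, 28} = 2.46714.
Margin = t* × SE = 2.46714 × 0.488 = 1.203964.
CI: 3.685 ± 1.203964 → (2.4810, 4.8890).
With 98% confidence, each one-unit increase in living area is associated with a change of between 2.4810 and 4.8890 $1000s in house sale price.

(2.4810, 4.8890)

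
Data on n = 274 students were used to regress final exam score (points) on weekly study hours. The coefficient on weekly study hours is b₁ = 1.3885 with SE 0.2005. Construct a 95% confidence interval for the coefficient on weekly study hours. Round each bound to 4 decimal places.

df = n − 2 = 274 − 2 = 272.
t* = t_{0.025, 272} = 1.968724.
Margin = t* × SE = 1.968724 × 0.2005 = 0.394729.
CI: 1.3885 ± 0.394729 → (0.9938, 1.7832).
With 95% confidence, each one-unit increase in weekly study hours is associated with a change of between 0.9938 and 1.7832 points in final exam score.

(0.9938, 1.7832)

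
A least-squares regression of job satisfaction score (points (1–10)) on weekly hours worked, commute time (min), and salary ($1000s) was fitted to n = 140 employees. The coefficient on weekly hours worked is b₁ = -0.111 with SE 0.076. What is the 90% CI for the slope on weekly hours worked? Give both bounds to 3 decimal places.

(-0.237, 0.015)

df = n − k − 1 = 140 − 3 − 1 = 136.
t* = t_{0.05, 136} = 1.656135.
Margin = t* × SE = 1.656135 × 0.076 = 0.12587.
CI: -0.111 ± 0.12587 → (-0.237, 0.015).
With 90% confidence, each one-unit increase in weekly hours worked is associated with a change of between -0.237 and 0.015 points (1–10) in job satisfaction score, holding the other predictors fixed.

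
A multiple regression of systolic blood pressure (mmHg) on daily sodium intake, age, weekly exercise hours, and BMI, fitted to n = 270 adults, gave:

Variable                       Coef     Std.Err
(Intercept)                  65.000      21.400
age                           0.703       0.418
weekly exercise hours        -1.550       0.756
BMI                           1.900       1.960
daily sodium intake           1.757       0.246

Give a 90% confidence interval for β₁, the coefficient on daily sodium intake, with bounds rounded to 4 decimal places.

Read off: b = 1.757, SE = 0.246 for daily sodium intake.
df = n − k − 1 = 270 − 4 − 1 = 265.
t* = t_{0.05, 265} = 1.650624.
Margin = t* × SE = 1.650624 × 0.246 = 0.406053.
CI: 1.757 ± 0.406053 → (1.3509, 2.1631).

(1.3509, 2.1631)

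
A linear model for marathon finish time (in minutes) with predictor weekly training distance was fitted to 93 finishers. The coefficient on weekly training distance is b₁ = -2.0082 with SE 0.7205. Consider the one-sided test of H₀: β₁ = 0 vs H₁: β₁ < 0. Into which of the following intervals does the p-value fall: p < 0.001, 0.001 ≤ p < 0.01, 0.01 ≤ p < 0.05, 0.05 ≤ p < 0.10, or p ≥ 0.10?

0.001 ≤ p < 0.01

t = -2.0082 / 0.7205 = -2.787.
df = n − 2 = 93 − 2 = 91.
One-sided p = P(T_{91} < t) ≈ 0.0032.
So 0.001 ≤ p < 0.01.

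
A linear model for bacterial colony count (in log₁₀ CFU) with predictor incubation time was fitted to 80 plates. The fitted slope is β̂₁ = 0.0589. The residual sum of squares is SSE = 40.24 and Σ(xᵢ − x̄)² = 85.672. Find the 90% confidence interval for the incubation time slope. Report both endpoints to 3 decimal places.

MSE = SSE/(n − 2) = 40.24/78 = 0.515897.
SE(β̂₁) = √(MSE/Sₓₓ) = √(0.515897/85.672) = 0.0776001.
df = n − 2 = 78.
t* = t_{0.05, 78} = 1.664625.
Margin = t* × SE = 1.664625 × 0.0776001 = 0.12918.
CI: 0.0589 ± 0.12918 → (-0.070, 0.188).
With 90% confidence, each one-unit increase in incubation time is associated with a change of between -0.070 and 0.188 log₁₀ CFU in bacterial colony count.

(-0.070, 0.188)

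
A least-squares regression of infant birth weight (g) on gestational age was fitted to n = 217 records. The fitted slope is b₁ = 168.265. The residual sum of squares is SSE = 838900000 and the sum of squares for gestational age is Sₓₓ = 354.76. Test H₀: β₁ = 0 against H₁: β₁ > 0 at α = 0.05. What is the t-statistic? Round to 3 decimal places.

t = 1.604

MSE = SSE/(n − 2) = 838900000/215 = 3.90186e+06.
SE(b₁) = √(MSE/Sₓₓ) = √(3.90186e+06/354.76) = 104.874.
t = 168.265 / 104.874 = 1.604.
df = n − 2 = 215.
One-sided p ≈ 0.0550, which is ≥ 0.05, so fail to reject H₀.
The data do not give significant evidence that the true slope on gestational age is positive.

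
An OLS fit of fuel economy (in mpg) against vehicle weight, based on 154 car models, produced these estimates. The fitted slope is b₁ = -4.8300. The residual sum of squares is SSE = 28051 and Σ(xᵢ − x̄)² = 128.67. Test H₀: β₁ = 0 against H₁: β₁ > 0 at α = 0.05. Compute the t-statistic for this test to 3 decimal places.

MSE = SSE/(n − 2) = 28051/152 = 184.546.
SE(b₁) = √(MSE/Sₓₓ) = √(184.546/128.67) = 1.19761.
t = -4.8300 / 1.19761 = -4.033.
df = n − 2 = 152.
One-sided p ≈ 1.0000, which is ≥ 0.05, so fail to reject H₀.
The data do not give significant evidence that the true slope on vehicle weight is positive.

t = -4.033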